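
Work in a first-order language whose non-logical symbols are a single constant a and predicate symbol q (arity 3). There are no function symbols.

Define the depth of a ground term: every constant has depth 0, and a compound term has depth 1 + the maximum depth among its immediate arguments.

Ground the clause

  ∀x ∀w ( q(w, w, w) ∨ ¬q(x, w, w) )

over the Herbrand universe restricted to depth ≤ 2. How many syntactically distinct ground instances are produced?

1

Ground terms of depth ≤ 2:
  With no function symbols every ground term is a constant, so there is exactly 1 ground term at every depth bound.
  N_0 = 1
  N_1 = 1
  N_2 = 1
  Explicitly: a.
So there is exactly 1 ground term available for substitution.
Each of x, w ranges independently over the available ground terms, and distinct assignments produce distinct instances.
Number of ground instances = 1^2 = 1.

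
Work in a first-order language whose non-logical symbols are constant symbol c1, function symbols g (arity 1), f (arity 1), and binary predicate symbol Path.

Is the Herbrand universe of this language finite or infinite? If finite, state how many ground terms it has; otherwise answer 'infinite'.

infinite

The signature has at least one function symbol (g, arity 1) and at least one constant (c1).
Iterating g gives infinitely many distinct ground terms: c1, g(c1), g(g(c1)), ...
So the Herbrand universe is infinite.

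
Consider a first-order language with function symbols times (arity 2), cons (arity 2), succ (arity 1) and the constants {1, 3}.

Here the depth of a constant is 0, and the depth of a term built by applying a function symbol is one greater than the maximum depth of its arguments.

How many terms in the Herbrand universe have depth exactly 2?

290

Let N_k count ground terms of depth at most k. Each non-constant term of depth ≤ k is some function symbol applied to depth-≤(k−1) arguments, giving N_k = 2 + N_{k-1}^2 + N_{k-1}^2 + N_{k-1}.
N_0 = 2
N_1 = 2 + 2^2 + 2^2 + 2 = 12
N_2 = 2 + 12^2 + 12^2 + 12 = 302
Terms of depth exactly 2: N_2 − N_1 = 302 − 12 = 290.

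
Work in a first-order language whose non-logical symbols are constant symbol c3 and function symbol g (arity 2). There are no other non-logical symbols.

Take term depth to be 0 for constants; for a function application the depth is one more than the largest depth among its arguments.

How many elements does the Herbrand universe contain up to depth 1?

If N_k denotes the number of depth-≤k ground terms, the 1 constant gives N_0 = 1, and each function symbol of arity r contributes N_{k-1}^r new terms at level k: N_k = 1 + N_{k-1}^2.
N_0 = 1
N_1 = 1 + 1^2 = 2

2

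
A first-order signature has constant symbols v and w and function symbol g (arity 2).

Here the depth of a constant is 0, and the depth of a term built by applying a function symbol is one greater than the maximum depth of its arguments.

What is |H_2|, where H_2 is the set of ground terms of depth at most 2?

Let N_k = |{terms of depth ≤ k}|. Then N_0 = 2 and N_k = 2 + N_{k-1}^2 for k ≥ 1 (one summand per function symbol, arity giving the exponent).
N_0 = 2
N_1 = 2 + 2^2 = 6
N_2 = 2 + 6^2 = 38

38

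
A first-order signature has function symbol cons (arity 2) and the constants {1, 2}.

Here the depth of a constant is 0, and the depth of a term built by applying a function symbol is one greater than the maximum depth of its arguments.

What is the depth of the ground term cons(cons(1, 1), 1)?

2

depth(cons(1, 1)) = 1 + max(0, 0) = 1
depth(cons(cons(1, 1), 1)) = 1 + max(1, 0) = 2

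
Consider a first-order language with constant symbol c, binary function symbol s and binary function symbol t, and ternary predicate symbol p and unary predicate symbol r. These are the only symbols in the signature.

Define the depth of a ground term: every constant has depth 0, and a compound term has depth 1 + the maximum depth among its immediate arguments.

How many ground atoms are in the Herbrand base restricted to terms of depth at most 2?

First count ground terms of depth ≤ 2.
Let N_k count ground terms of depth at most k. Each non-constant term of depth ≤ k is some function symbol applied to depth-≤(k−1) arguments, giving N_k = 1 + N_{k-1}^2 + N_{k-1}^2.
N_0 = 1
N_1 = 1 + 1^2 + 1^2 = 3
N_2 = 1 + 3^2 + 3^2 = 19
So |H| = 19.
For each predicate symbol, the number of ground atoms is |H| raised to its arity; summing:
  p: 19^3 = 6859;  r: 19
Total ground atoms: 6859 + 19 = 6878.

6878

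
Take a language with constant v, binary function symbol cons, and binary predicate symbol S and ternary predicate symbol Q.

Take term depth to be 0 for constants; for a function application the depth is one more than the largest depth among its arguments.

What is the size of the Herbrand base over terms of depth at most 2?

First count ground terms of depth ≤ 2.
Let N_k = |{terms of depth ≤ k}|. Then N_0 = 1 and N_k = 1 + N_{k-1}^2 for k ≥ 1 (one summand per function symbol, arity giving the exponent).
N_0 = 1
N_1 = 1 + 1^2 = 2
N_2 = 1 + 2^2 = 5
Explicitly: v, cons(v, v), cons(v, cons(v, v)), cons(cons(v, v), v), cons(cons(v, v), cons(v, v)).
So |H| = 5.
Ground atoms are formed by filling each argument slot of a predicate with a term from H, so an r-ary predicate gives |H|^r atoms:
  S: 5^2 = 25;  Q: 5^3 = 125
Total ground atoms: 25 + 125 = 150.

150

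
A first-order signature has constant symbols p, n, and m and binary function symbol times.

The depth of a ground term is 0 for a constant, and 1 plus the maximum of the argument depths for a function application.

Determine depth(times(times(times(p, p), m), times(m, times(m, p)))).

depth(times(p, p)) = 1 + max(0, 0) = 1
depth(times(times(p, p), m)) = 1 + max(1, 0) = 2
depth(times(m, p)) = 1 + max(0, 0) = 1
depth(times(m, times(m, p))) = 1 + max(0, 1) = 2
depth(times(times(times(p, p), m), times(m, times(m, p)))) = 1 + max(2, 2) = 3

3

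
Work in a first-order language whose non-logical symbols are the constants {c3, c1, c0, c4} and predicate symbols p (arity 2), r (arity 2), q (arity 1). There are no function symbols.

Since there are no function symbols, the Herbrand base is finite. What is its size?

36

With no function symbols, the Herbrand universe is just the 4 constants.
Ground atoms per predicate: p: 4^2 = 16, r: 4^2 = 16, q: 4.
Herbrand base size = 16 + 16 + 4 = 36.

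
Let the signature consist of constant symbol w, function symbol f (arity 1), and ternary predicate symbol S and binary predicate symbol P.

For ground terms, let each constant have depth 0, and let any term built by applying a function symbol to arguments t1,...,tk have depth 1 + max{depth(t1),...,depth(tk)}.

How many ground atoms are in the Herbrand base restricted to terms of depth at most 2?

First count ground terms of depth ≤ 2.
If N_k denotes the number of depth-≤k ground terms, the 1 constant gives N_0 = 1, and each function symbol of arity r contributes N_{k-1}^r new terms at level k: N_k = 1 + N_{k-1}.
N_0 = 1
N_1 = 1 + 1 = 2
N_2 = 1 + 2 = 3
So |H| = 3.
A ground atom is a predicate applied to a tuple of terms from H, so the count is the sum over predicates of |H|^arity:
  S: 3^3 = 27;  P: 3^2 = 9
Total ground atoms: 27 + 9 = 36.

36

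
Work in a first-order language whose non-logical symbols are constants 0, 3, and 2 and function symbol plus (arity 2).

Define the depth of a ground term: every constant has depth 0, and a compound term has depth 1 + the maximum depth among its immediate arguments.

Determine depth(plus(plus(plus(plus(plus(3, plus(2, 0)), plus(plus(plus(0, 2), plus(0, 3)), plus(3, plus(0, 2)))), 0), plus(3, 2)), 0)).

7

depth(plus(2, 0)) = 1 + max(0, 0) = 1
depth(plus(3, plus(2, 0))) = 1 + max(0, 1) = 2
depth(plus(0, 2)) = 1 + max(0, 0) = 1
depth(plus(0, 3)) = 1 + max(0, 0) = 1
depth(plus(plus(0, 2), plus(0, 3))) = 1 + max(1, 1) = 2
depth(plus(3, plus(0, 2))) = 1 + max(0, 1) = 2
depth(plus(plus(plus(0, 2), plus(0, 3)), plus(3, plus(0, 2)))) = 1 + max(2, 2) = 3
depth(plus(plus(3, plus(2, 0)), plus(plus(plus(0, 2), plus(0, 3)), plus(3, plus(0, 2))))) = 1 + max(2, 3) = 4
depth(plus(plus(plus(3, plus(2, 0)), plus(plus(plus(0, 2), plus(0, 3)), plus(3, plus(0, 2)))), 0)) = 1 + max(4, 0) = 5
depth(plus(3, 2)) = 1 + max(0, 0) = 1
depth(plus(plus(plus(plus(3, plus(2, 0)), plus(plus(plus(0, 2), plus(0, 3)), plus(3, plus(0, 2)))), 0), plus(3, 2))) = 1 + max(5, 1) = 6
depth(plus(plus(plus(plus(plus(3, plus(2, 0)), plus(plus(plus(0, 2), plus(0, 3)), plus(3, plus(0, 2)))), 0), plus(3, 2)), 0)) = 1 + max(6, 0) = 7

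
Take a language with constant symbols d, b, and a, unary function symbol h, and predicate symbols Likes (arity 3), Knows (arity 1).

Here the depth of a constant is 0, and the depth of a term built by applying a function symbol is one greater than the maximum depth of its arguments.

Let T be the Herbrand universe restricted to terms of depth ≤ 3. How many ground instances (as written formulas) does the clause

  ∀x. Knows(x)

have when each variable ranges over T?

Ground terms of depth ≤ 3:
  If N_k denotes the number of depth-≤k ground terms, the 3 constants give N_0 = 3, and each function symbol of arity r contributes N_{k-1}^r new terms at level k: N_k = 3 + N_{k-1}.
  N_0 = 3
  N_1 = 3 + 3 = 6
  N_2 = 3 + 6 = 9
  N_3 = 3 + 9 = 12
  Explicitly: d, b, a, h(d), h(b), h(a), h(h(d)), h(h(b)), h(h(a)), h(h(h(d))), h(h(h(b))), h(h(h(a))).
So there are 12 ground terms available for substitution.
The clause has 1 distinct variable (x), which appears in the body. In the free term algebra distinct substitutions yield syntactically distinct ground instances.
Number of ground instances = 12.

12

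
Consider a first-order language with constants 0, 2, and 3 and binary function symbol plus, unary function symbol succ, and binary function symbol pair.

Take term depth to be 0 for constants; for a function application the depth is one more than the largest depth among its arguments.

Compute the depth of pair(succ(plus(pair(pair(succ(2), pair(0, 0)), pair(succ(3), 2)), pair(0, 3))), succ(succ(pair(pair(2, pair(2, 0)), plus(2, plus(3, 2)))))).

depth(succ(2)) = 1 + depth(2) = 1 + 0 = 1
depth(pair(0, 0)) = 1 + max(0, 0) = 1
depth(pair(succ(2), pair(0, 0))) = 1 + max(1, 1) = 2
depth(succ(3)) = 1 + depth(3) = 1 + 0 = 1
depth(pair(succ(3), 2)) = 1 + max(1, 0) = 2
depth(pair(pair(succ(2), pair(0, 0)), pair(succ(3), 2))) = 1 + max(2, 2) = 3
depth(pair(0, 3)) = 1 + max(0, 0) = 1
depth(plus(pair(pair(succ(2), pair(0, 0)), pair(succ(3), 2)), pair(0, 3))) = 1 + max(3, 1) = 4
depth(succ(plus(pair(pair(succ(2), pair(0, 0)), pair(succ(3), 2)), pair(0, 3)))) = 1 + depth(plus(pair(pair(succ(2), pair(0, 0)), pair(succ(3), 2)), pair(0, 3))) = 1 + 4 = 5
depth(pair(2, 0)) = 1 + max(0, 0) = 1
depth(pair(2, pair(2, 0))) = 1 + max(0, 1) = 2
depth(plus(3, 2)) = 1 + max(0, 0) = 1
depth(plus(2, plus(3, 2))) = 1 + max(0, 1) = 2
depth(pair(pair(2, pair(2, 0)), plus(2, plus(3, 2)))) = 1 + max(2, 2) = 3
depth(succ(pair(pair(2, pair(2, 0)), plus(2, plus(3, 2))))) = 1 + depth(pair(pair(2, pair(2, 0)), plus(2, plus(3, 2)))) = 1 + 3 = 4
depth(succ(succ(pair(pair(2, pair(2, 0)), plus(2, plus(3, 2)))))) = 1 + depth(succ(pair(pair(2, pair(2, 0)), plus(2, plus(3, 2))))) = 1 + 4 = 5
depth(pair(succ(plus(pair(pair(succ(2), pair(0, 0)), pair(succ(3), 2)), pair(0, 3))), succ(succ(pair(pair(2, pair(2, 0)), plus(2, plus(3, 2))))))) = 1 + max(5, 5) = 6

6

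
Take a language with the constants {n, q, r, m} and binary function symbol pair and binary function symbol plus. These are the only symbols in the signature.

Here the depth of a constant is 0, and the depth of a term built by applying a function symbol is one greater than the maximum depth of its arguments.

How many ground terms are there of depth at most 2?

Write N_k for the number of ground terms of depth ≤ k. A term of depth ≤ k is either a constant or a function symbol applied to arguments of depth ≤ k−1, so N_k = 4 + N_{k-1}^2 + N_{k-1}^2.
N_0 = 4
N_1 = 4 + 4^2 + 4^2 = 36
N_2 = 4 + 36^2 + 36^2 = 2596

2596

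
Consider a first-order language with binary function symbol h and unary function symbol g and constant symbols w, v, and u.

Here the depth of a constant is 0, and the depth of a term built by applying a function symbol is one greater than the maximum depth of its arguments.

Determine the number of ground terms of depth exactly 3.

59052

Let N_k = |{terms of depth ≤ k}|. Then N_0 = 3 and N_k = 3 + N_{k-1}^2 + N_{k-1} for k ≥ 1 (one summand per function symbol, arity giving the exponent).
N_0 = 3
N_1 = 3 + 3^2 + 3 = 15
N_2 = 3 + 15^2 + 15 = 243
N_3 = 3 + 243^2 + 243 = 59295
Terms of depth exactly 3: N_3 − N_2 = 59295 − 243 = 59052.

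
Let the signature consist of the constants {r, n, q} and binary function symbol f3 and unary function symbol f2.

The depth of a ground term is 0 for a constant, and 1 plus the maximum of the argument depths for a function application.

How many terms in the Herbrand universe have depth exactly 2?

Let N_k = |{terms of depth ≤ k}|. Then N_0 = 3 and N_k = 3 + N_{k-1}^2 + N_{k-1} for k ≥ 1 (one summand per function symbol, arity giving the exponent).
N_0 = 3
N_1 = 3 + 3^2 + 3 = 15
N_2 = 3 + 15^2 + 15 = 243
Terms of depth exactly 2: N_2 − N_1 = 243 − 15 = 228.

228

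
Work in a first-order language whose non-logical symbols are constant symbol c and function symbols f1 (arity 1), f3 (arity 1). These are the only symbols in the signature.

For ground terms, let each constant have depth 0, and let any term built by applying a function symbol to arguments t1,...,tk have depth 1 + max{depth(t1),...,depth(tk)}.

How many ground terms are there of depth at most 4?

Count level by level. With function symbols f1/1, f3/1, the terms of depth ≤ k are the 1 constant together with each function applied to depth-≤(k−1) tuples, so N_k = 1 + N_{k-1} + N_{k-1}.
N_0 = 1
N_1 = 1 + 1 + 1 = 3
N_2 = 1 + 3 + 3 = 7
N_3 = 1 + 7 + 7 = 15
N_4 = 1 + 15 + 15 = 31

31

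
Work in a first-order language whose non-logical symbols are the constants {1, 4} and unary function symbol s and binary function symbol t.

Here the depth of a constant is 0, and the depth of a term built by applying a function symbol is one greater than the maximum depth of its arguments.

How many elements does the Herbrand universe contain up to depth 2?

74

If N_k denotes the number of depth-≤k ground terms, the 2 constants give N_0 = 2, and each function symbol of arity r contributes N_{k-1}^r new terms at level k: N_k = 2 + N_{k-1} + N_{k-1}^2.
N_0 = 2
N_1 = 2 + 2 + 2^2 = 8
N_2 = 2 + 8 + 8^2 = 74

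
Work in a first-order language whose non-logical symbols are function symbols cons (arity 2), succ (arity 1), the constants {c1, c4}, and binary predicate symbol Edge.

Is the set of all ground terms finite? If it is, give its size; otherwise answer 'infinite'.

infinite

The signature has at least one function symbol (cons, arity 2) and at least one constant (c1).
Iterating cons gives infinitely many distinct ground terms: c1, cons(c1, c1), cons(cons(c1, c1), cons(c1, c1)), ...
So the Herbrand universe is infinite.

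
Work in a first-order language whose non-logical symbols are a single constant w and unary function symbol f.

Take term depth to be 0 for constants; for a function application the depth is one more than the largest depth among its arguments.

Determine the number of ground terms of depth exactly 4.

Write N_k for the number of ground terms of depth ≤ k. A term of depth ≤ k is either a constant or a function symbol applied to arguments of depth ≤ k−1, so N_k = 1 + N_{k-1}.
N_0 = 1
N_1 = 1 + 1 = 2
N_2 = 1 + 2 = 3
N_3 = 1 + 3 = 4
N_4 = 1 + 4 = 5
Terms of depth exactly 4: N_4 − N_3 = 5 − 4 = 1.

1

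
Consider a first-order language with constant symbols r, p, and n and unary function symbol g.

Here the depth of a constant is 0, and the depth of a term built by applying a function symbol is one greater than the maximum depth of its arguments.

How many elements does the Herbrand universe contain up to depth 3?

If N_k denotes the number of depth-≤k ground terms, the 3 constants give N_0 = 3, and each function symbol of arity r contributes N_{k-1}^r new terms at level k: N_k = 3 + N_{k-1}.
N_0 = 3
N_1 = 3 + 3 = 6
N_2 = 3 + 6 = 9
N_3 = 3 + 9 = 12

12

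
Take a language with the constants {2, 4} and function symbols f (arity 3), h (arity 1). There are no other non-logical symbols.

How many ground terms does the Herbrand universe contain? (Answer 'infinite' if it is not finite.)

infinite

The signature has at least one function symbol (f, arity 3) and at least one constant (2).
Iterating f gives infinitely many distinct ground terms: 2, f(2, 2, 2), f(f(2, 2, 2), f(2, 2, 2), f(2, 2, 2)), ...
So the Herbrand universe is infinite.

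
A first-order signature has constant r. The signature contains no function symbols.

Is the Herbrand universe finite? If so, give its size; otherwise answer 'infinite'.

There are no function symbols, so the only ground term is the single constant.
The Herbrand universe is {r}, finite with 1 element.

1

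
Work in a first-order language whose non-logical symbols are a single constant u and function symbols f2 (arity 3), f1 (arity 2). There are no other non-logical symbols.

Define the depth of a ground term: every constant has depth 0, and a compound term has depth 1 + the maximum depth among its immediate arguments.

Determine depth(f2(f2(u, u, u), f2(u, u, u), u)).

depth(f2(u, u, u)) = 1 + max(0, 0, 0) = 1
depth(f2(f2(u, u, u), f2(u, u, u), u)) = 1 + max(1, 1, 0) = 2

2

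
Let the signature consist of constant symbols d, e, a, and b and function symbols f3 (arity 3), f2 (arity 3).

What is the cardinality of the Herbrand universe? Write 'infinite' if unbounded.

The signature has at least one function symbol (f3, arity 3) and at least one constant (d).
Iterating f3 gives infinitely many distinct ground terms: d, f3(d, d, d), f3(f3(d, d, d), f3(d, d, d), f3(d, d, d)), ...
So the Herbrand universe is infinite.

infinite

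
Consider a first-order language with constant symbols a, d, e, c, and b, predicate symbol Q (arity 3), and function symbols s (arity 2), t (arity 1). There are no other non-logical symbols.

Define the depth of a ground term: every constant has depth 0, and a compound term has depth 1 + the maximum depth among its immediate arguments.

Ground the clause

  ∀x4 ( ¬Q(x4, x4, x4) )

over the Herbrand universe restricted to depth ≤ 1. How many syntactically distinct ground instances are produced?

35

Ground terms of depth ≤ 1:
  Let N_k count ground terms of depth at most k. Each non-constant term of depth ≤ k is some function symbol applied to depth-≤(k−1) arguments, giving N_k = 5 + N_{k-1}^2 + N_{k-1}.
  N_0 = 5
  N_1 = 5 + 5^2 + 5 = 35
So there are 35 ground terms available for substitution.
There is 1 variable to instantiate (x4),  occurring in at least one literal, so different choices give different ground instances.
Number of ground instances = 35.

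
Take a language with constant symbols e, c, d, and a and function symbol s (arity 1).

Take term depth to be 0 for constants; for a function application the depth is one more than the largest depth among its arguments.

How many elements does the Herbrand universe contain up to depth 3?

Let N_k = |{terms of depth ≤ k}|. Then N_0 = 4 and N_k = 4 + N_{k-1} for k ≥ 1 (one summand per function symbol, arity giving the exponent).
N_0 = 4
N_1 = 4 + 4 = 8
N_2 = 4 + 8 = 12
N_3 = 4 + 12 = 16

16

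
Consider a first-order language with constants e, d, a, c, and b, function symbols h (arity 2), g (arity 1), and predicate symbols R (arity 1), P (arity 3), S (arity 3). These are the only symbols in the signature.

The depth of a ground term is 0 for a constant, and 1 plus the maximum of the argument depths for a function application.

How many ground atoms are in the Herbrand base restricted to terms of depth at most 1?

85785

First count ground terms of depth ≤ 1.
Write N_k for the number of ground terms of depth ≤ k. A term of depth ≤ k is either a constant or a function symbol applied to arguments of depth ≤ k−1, so N_k = 5 + N_{k-1}^2 + N_{k-1}.
N_0 = 5
N_1 = 5 + 5^2 + 5 = 35
So |H| = 35.
Each predicate of arity r yields |H|^r ground atoms (one per choice of an r-tuple from H):
  R: 35;  P: 35^3 = 42875;  S: 35^3 = 42875
Total ground atoms: 35 + 42875 + 42875 = 85785.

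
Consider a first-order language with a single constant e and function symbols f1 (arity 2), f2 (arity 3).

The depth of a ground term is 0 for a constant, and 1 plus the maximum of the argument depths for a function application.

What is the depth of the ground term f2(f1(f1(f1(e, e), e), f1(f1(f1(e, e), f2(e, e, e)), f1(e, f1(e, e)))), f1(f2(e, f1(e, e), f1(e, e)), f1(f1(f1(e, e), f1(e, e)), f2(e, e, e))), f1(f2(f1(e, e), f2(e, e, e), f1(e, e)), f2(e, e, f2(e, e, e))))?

5

depth(f1(e, e)) = 1 + max(0, 0) = 1
depth(f1(f1(e, e), e)) = 1 + max(1, 0) = 2
depth(f2(e, e, e)) = 1 + max(0, 0, 0) = 1
depth(f1(f1(e, e), f2(e, e, e))) = 1 + max(1, 1) = 2
depth(f1(e, f1(e, e))) = 1 + max(0, 1) = 2
depth(f1(f1(f1(e, e), f2(e, e, e)), f1(e, f1(e, e)))) = 1 + max(2, 2) = 3
depth(f1(f1(f1(e, e), e), f1(f1(f1(e, e), f2(e, e, e)), f1(e, f1(e, e))))) = 1 + max(2, 3) = 4
depth(f2(e, f1(e, e), f1(e, e))) = 1 + max(0, 1, 1) = 2
depth(f1(f1(e, e), f1(e, e))) = 1 + max(1, 1) = 2
depth(f1(f1(f1(e, e), f1(e, e)), f2(e, e, e))) = 1 + max(2, 1) = 3
depth(f1(f2(e, f1(e, e), f1(e, e)), f1(f1(f1(e, e), f1(e, e)), f2(e, e, e)))) = 1 + max(2, 3) = 4
depth(f2(f1(e, e), f2(e, e, e), f1(e, e))) = 1 + max(1, 1, 1) = 2
depth(f2(e, e, f2(e, e, e))) = 1 + max(0, 0, 1) = 2
depth(f1(f2(f1(e, e), f2(e, e, e), f1(e, e)), f2(e, e, f2(e, e, e)))) = 1 + max(2, 2) = 3
depth(f2(f1(f1(f1(e, e), e), f1(f1(f1(e, e), f2(e, e, e)), f1(e, f1(e, e)))), f1(f2(e, f1(e, e), f1(e, e)), f1(f1(f1(e, e), f1(e, e)), f2(e, e, e))), f1(f2(f1(e, e), f2(e, e, e), f1(e, e)), f2(e, e, f2(e, e, e))))) = 1 + max(4, 4, 3) = 5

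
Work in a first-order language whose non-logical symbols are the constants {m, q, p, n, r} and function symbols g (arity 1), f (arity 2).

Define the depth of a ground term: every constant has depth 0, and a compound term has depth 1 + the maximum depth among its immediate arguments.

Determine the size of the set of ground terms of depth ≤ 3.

If N_k denotes the number of depth-≤k ground terms, the 5 constants give N_0 = 5, and each function symbol of arity r contributes N_{k-1}^r new terms at level k: N_k = 5 + N_{k-1} + N_{k-1}^2.
N_0 = 5
N_1 = 5 + 5 + 5^2 = 35
N_2 = 5 + 35 + 35^2 = 1265
N_3 = 5 + 1265 + 1265^2 = 1601495

1601495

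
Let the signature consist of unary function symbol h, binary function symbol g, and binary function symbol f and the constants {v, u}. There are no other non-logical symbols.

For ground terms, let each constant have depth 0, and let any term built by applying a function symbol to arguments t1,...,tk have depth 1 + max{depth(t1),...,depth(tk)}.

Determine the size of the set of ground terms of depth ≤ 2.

Count level by level. With function symbols h/1, g/2, f/2, the terms of depth ≤ k are the 2 constants together with each function applied to depth-≤(k−1) tuples, so N_k = 2 + N_{k-1} + N_{k-1}^2 + N_{k-1}^2.
N_0 = 2
N_1 = 2 + 2 + 2^2 + 2^2 = 12
N_2 = 2 + 12 + 12^2 + 12^2 = 302

302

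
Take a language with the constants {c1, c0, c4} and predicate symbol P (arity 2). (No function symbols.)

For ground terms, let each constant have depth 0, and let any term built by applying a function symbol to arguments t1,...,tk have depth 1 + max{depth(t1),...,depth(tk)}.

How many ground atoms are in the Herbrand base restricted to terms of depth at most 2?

9

First count ground terms of depth ≤ 2.
With no function symbols every ground term is a constant, so there are exactly 3 ground terms at every depth bound.
N_0 = 3
N_1 = 3
N_2 = 3
Explicitly: c1, c0, c4.
So |H| = 3.
For each predicate symbol, the number of ground atoms is |H| raised to its arity; summing:
  P: 3^2 = 9
Total ground atoms: 9.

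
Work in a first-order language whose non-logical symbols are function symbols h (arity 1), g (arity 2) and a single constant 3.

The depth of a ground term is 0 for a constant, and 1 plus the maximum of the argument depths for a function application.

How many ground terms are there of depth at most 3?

Let N_k = |{terms of depth ≤ k}|. Then N_0 = 1 and N_k = 1 + N_{k-1} + N_{k-1}^2 for k ≥ 1 (one summand per function symbol, arity giving the exponent).
N_0 = 1
N_1 = 1 + 1 + 1^2 = 3
N_2 = 1 + 3 + 3^2 = 13
N_3 = 1 + 13 + 13^2 = 183

183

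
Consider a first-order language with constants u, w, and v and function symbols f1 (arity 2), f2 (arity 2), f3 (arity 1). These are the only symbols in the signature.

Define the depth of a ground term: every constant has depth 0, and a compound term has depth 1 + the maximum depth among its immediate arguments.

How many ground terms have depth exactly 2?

Let N_k = |{terms of depth ≤ k}|. Then N_0 = 3 and N_k = 3 + N_{k-1}^2 + N_{k-1}^2 + N_{k-1} for k ≥ 1 (one summand per function symbol, arity giving the exponent).
N_0 = 3
N_1 = 3 + 3^2 + 3^2 + 3 = 24
N_2 = 3 + 24^2 + 24^2 + 24 = 1179
Terms of depth exactly 2: N_2 − N_1 = 1179 − 24 = 1155.

1155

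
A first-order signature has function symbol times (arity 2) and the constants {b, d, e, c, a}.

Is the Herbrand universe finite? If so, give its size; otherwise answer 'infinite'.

The signature has at least one function symbol (times, arity 2) and at least one constant (b).
Iterating times gives infinitely many distinct ground terms: b, times(b, b), times(times(b, b), times(b, b)), ...
So the Herbrand universe is infinite.

infinite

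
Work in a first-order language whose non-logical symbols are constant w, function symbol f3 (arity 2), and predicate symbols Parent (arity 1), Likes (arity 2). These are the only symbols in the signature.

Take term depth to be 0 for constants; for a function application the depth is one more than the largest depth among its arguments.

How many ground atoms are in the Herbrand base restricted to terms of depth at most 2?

30

First count ground terms of depth ≤ 2.
Write N_k for the number of ground terms of depth ≤ k. A term of depth ≤ k is either a constant or a function symbol applied to arguments of depth ≤ k−1, so N_k = 1 + N_{k-1}^2.
N_0 = 1
N_1 = 1 + 1^2 = 2
N_2 = 1 + 2^2 = 5
So |H| = 5.
Each predicate of arity r yields |H|^r ground atoms (one per choice of an r-tuple from H):
  Parent: 5;  Likes: 5^2 = 25
Total ground atoms: 5 + 25 = 30.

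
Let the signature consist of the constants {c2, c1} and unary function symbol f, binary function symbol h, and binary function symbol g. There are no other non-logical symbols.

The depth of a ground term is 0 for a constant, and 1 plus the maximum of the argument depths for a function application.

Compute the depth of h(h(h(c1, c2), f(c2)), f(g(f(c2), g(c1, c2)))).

4

depth(h(c1, c2)) = 1 + max(0, 0) = 1
depth(f(c2)) = 1 + depth(c2) = 1 + 0 = 1
depth(h(h(c1, c2), f(c2))) = 1 + max(1, 1) = 2
depth(g(c1, c2)) = 1 + max(0, 0) = 1
depth(g(f(c2), g(c1, c2))) = 1 + max(1, 1) = 2
depth(f(g(f(c2), g(c1, c2)))) = 1 + depth(g(f(c2), g(c1, c2))) = 1 + 2 = 3
depth(h(h(h(c1, c2), f(c2)), f(g(f(c2), g(c1, c2))))) = 1 + max(2, 3) = 4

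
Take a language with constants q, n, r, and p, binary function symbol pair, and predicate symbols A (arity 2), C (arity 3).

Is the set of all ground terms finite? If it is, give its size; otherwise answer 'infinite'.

infinite

The signature has at least one function symbol (pair, arity 2) and at least one constant (q).
Iterating pair gives infinitely many distinct ground terms: q, pair(q, q), pair(pair(q, q), pair(q, q)), ...
So the Herbrand universe is infinite.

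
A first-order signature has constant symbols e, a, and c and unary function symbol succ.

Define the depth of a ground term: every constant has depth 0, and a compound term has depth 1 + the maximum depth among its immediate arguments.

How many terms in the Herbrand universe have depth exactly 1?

Let N_k = |{terms of depth ≤ k}|. Then N_0 = 3 and N_k = 3 + N_{k-1} for k ≥ 1 (one summand per function symbol, arity giving the exponent).
N_0 = 3
N_1 = 3 + 3 = 6
Terms of depth exactly 1: N_1 − N_0 = 6 − 3 = 3.

3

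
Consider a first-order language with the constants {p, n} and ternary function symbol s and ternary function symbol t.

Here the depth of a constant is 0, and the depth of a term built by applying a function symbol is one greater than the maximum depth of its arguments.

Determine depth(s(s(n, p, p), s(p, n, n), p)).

depth(s(n, p, p)) = 1 + max(0, 0, 0) = 1
depth(s(p, n, n)) = 1 + max(0, 0, 0) = 1
depth(s(s(n, p, p), s(p, n, n), p)) = 1 + max(1, 1, 0) = 2

2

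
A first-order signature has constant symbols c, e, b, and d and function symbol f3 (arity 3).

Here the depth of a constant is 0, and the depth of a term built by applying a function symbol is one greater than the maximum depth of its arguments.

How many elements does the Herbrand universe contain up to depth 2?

If N_k denotes the number of depth-≤k ground terms, the 4 constants give N_0 = 4, and each function symbol of arity r contributes N_{k-1}^r new terms at level k: N_k = 4 + N_{k-1}^3.
N_0 = 4
N_1 = 4 + 4^3 = 68
N_2 = 4 + 68^3 = 314436

314436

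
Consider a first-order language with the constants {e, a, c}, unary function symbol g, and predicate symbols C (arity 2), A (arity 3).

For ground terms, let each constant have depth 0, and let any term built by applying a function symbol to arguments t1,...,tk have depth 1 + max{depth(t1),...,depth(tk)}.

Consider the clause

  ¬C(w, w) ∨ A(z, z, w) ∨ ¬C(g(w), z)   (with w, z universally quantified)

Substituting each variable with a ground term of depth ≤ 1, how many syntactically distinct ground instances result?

36

Ground terms of depth ≤ 1:
  Write N_k for the number of ground terms of depth ≤ k. A term of depth ≤ k is either a constant or a function symbol applied to arguments of depth ≤ k−1, so N_k = 3 + N_{k-1}.
  N_0 = 3
  N_1 = 3 + 3 = 6
  Explicitly: e, a, c, g(e), g(a), g(c).
So there are 6 ground terms available for substitution.
Each of w, z ranges independently over the available ground terms, and distinct assignments produce distinct instances.
Number of ground instances = 6^2 = 36.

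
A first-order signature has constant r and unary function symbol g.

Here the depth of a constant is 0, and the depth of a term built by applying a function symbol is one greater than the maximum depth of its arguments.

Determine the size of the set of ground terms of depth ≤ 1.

2

Write N_k for the number of ground terms of depth ≤ k. A term of depth ≤ k is either a constant or a function symbol applied to arguments of depth ≤ k−1, so N_k = 1 + N_{k-1}.
N_0 = 1
N_1 = 1 + 1 = 2
Explicitly: r, g(r).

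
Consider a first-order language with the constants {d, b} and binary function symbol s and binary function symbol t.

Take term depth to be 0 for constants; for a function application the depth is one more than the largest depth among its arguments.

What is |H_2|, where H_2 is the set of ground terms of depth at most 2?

202

Count level by level. With function symbols s/2, t/2, the terms of depth ≤ k are the 2 constants together with each function applied to depth-≤(k−1) tuples, so N_k = 2 + N_{k-1}^2 + N_{k-1}^2.
N_0 = 2
N_1 = 2 + 2^2 + 2^2 = 10
N_2 = 2 + 10^2 + 10^2 = 202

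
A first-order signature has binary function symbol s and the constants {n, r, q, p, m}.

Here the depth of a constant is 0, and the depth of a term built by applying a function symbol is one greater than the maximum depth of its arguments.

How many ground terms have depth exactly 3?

818125

Count level by level. With function symbols s/2, the terms of depth ≤ k are the 5 constants together with each function applied to depth-≤(k−1) tuples, so N_k = 5 + N_{k-1}^2.
N_0 = 5
N_1 = 5 + 5^2 = 30
N_2 = 5 + 30^2 = 905
N_3 = 5 + 905^2 = 819030
Terms of depth exactly 3: N_3 − N_2 = 819030 − 905 = 818125.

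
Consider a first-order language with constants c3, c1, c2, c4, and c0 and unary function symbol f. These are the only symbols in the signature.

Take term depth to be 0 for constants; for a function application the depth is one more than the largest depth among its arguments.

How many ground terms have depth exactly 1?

Let N_k = |{terms of depth ≤ k}|. Then N_0 = 5 and N_k = 5 + N_{k-1} for k ≥ 1 (one summand per function symbol, arity giving the exponent).
N_0 = 5
N_1 = 5 + 5 = 10
Terms of depth exactly 1: N_1 − N_0 = 10 − 5 = 5.

5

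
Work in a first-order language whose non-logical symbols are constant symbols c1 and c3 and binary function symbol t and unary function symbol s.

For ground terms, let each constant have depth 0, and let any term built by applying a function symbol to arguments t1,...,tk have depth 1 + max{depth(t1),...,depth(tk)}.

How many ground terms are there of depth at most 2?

74

Let N_k = |{terms of depth ≤ k}|. Then N_0 = 2 and N_k = 2 + N_{k-1}^2 + N_{k-1} for k ≥ 1 (one summand per function symbol, arity giving the exponent).
N_0 = 2
N_1 = 2 + 2^2 + 2 = 8
N_2 = 2 + 8^2 + 8 = 74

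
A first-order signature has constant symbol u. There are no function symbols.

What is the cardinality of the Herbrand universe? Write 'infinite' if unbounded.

There are no function symbols, so the only ground term is the single constant.
The Herbrand universe is {u}, finite with 1 element.

1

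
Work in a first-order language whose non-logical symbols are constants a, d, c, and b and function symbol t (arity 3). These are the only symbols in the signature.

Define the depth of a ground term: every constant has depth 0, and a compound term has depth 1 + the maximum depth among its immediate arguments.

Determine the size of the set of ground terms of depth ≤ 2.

314436

Let N_k = |{terms of depth ≤ k}|. Then N_0 = 4 and N_k = 4 + N_{k-1}^3 for k ≥ 1 (one summand per function symbol, arity giving the exponent).
N_0 = 4
N_1 = 4 + 4^3 = 68
N_2 = 4 + 68^3 = 314436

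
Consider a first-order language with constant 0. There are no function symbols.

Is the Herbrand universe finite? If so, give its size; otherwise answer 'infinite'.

There are no function symbols, so the only ground term is the single constant.
The Herbrand universe is {0}, finite with 1 element.

1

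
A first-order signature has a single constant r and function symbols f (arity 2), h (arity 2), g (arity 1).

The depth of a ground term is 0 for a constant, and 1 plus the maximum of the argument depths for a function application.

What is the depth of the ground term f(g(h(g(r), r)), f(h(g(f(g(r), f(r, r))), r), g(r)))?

6

depth(g(r)) = 1 + depth(r) = 1 + 0 = 1
depth(h(g(r), r)) = 1 + max(1, 0) = 2
depth(g(h(g(r), r))) = 1 + depth(h(g(r), r)) = 1 + 2 = 3
depth(f(r, r)) = 1 + max(0, 0) = 1
depth(f(g(r), f(r, r))) = 1 + max(1, 1) = 2
depth(g(f(g(r), f(r, r)))) = 1 + depth(f(g(r), f(r, r))) = 1 + 2 = 3
depth(h(g(f(g(r), f(r, r))), r)) = 1 + max(3, 0) = 4
depth(f(h(g(f(g(r), f(r, r))), r), g(r))) = 1 + max(4, 1) = 5
depth(f(g(h(g(r), r)), f(h(g(f(g(r), f(r, r))), r), g(r)))) = 1 + max(3, 5) = 6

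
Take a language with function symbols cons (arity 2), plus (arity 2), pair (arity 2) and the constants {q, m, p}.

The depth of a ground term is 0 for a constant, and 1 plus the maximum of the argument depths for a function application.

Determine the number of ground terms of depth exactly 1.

27

Write N_k for the number of ground terms of depth ≤ k. A term of depth ≤ k is either a constant or a function symbol applied to arguments of depth ≤ k−1, so N_k = 3 + N_{k-1}^2 + N_{k-1}^2 + N_{k-1}^2.
N_0 = 3
N_1 = 3 + 3^2 + 3^2 + 3^2 = 30
Terms of depth exactly 1: N_1 − N_0 = 30 − 3 = 27.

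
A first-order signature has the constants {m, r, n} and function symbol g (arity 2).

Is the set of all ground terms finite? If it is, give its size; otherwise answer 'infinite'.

infinite

The signature has at least one function symbol (g, arity 2) and at least one constant (m).
Iterating g gives infinitely many distinct ground terms: m, g(m, m), g(g(m, m), g(m, m)), ...
So the Herbrand universe is infinite.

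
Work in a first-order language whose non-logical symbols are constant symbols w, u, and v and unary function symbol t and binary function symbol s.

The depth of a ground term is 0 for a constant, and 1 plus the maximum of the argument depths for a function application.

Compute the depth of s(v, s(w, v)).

depth(s(w, v)) = 1 + max(0, 0) = 1
depth(s(v, s(w, v))) = 1 + max(0, 1) = 2

2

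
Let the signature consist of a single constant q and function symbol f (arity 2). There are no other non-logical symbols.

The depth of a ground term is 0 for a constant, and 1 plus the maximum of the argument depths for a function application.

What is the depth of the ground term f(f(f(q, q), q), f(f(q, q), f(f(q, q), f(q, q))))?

depth(f(q, q)) = 1 + max(0, 0) = 1
depth(f(f(q, q), q)) = 1 + max(1, 0) = 2
depth(f(f(q, q), f(q, q))) = 1 + max(1, 1) = 2
depth(f(f(q, q), f(f(q, q), f(q, q)))) = 1 + max(1, 2) = 3
depth(f(f(f(q, q), q), f(f(q, q), f(f(q, q), f(q, q))))) = 1 + max(2, 3) = 4

4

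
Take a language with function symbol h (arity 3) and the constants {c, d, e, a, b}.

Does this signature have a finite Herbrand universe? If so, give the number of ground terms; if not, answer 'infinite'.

infinite

The signature has at least one function symbol (h, arity 3) and at least one constant (c).
Iterating h gives infinitely many distinct ground terms: c, h(c, c, c), h(h(c, c, c), h(c, c, c), h(c, c, c)), ...
So the Herbrand universe is infinite.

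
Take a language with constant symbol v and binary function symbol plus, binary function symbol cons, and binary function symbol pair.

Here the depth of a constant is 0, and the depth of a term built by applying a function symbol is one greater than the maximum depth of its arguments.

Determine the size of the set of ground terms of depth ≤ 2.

49

Count level by level. With function symbols plus/2, cons/2, pair/2, the terms of depth ≤ k are the 1 constant together with each function applied to depth-≤(k−1) tuples, so N_k = 1 + N_{k-1}^2 + N_{k-1}^2 + N_{k-1}^2.
N_0 = 1
N_1 = 1 + 1^2 + 1^2 + 1^2 = 4
N_2 = 1 + 4^2 + 4^2 + 4^2 = 49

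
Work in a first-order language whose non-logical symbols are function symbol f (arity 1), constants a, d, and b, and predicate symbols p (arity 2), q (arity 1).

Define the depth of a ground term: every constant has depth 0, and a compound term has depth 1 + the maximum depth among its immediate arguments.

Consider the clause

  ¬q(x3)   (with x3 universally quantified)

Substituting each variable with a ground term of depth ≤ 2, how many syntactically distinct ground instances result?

9

Ground terms of depth ≤ 2:
  Let N_k = |{terms of depth ≤ k}|. Then N_0 = 3 and N_k = 3 + N_{k-1} for k ≥ 1 (one summand per function symbol, arity giving the exponent).
  N_0 = 3
  N_1 = 3 + 3 = 6
  N_2 = 3 + 6 = 9
So there are 9 ground terms available for substitution.
The variable x3 ranges independently over the available ground terms, and distinct assignments produce distinct instances.
Number of ground instances = 9.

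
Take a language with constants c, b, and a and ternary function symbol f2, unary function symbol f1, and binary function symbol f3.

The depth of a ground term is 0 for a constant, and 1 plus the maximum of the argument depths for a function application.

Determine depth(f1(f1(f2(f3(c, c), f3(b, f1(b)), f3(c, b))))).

5

depth(f3(c, c)) = 1 + max(0, 0) = 1
depth(f1(b)) = 1 + depth(b) = 1 + 0 = 1
depth(f3(b, f1(b))) = 1 + max(0, 1) = 2
depth(f3(c, b)) = 1 + max(0, 0) = 1
depth(f2(f3(c, c), f3(b, f1(b)), f3(c, b))) = 1 + max(1, 2, 1) = 3
depth(f1(f2(f3(c, c), f3(b, f1(b)), f3(c, b)))) = 1 + depth(f2(f3(c, c), f3(b, f1(b)), f3(c, b))) = 1 + 3 = 4
depth(f1(f1(f2(f3(c, c), f3(b, f1(b)), f3(c, b))))) = 1 + depth(f1(f2(f3(c, c), f3(b, f1(b)), f3(c, b)))) = 1 + 4 = 5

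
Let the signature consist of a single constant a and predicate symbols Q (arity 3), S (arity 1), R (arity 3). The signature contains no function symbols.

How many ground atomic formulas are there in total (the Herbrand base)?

3

With no function symbols, the Herbrand universe is just the 1 constant.
Ground atoms per predicate: Q: 1^3 = 1, S: 1, R: 1^3 = 1.
Herbrand base size = 1 + 1 + 1 = 3.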